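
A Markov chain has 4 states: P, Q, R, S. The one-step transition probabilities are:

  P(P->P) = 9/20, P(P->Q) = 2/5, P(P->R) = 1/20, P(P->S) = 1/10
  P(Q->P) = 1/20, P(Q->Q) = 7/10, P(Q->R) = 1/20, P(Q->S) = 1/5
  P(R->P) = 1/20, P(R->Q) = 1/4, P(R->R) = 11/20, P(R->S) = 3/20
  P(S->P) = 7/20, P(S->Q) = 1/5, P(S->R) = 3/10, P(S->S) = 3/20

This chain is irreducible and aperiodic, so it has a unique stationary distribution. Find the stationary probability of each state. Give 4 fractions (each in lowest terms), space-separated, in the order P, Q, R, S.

The stationary distribution satisfies pi = pi * P, i.e.:
  pi_P = 9/20*pi_P + 1/20*pi_Q + 1/20*pi_R + 7/20*pi_S
  pi_Q = 2/5*pi_P + 7/10*pi_Q + 1/4*pi_R + 1/5*pi_S
  pi_R = 1/20*pi_P + 1/20*pi_Q + 11/20*pi_R + 3/10*pi_S
  pi_S = 1/10*pi_P + 1/5*pi_Q + 3/20*pi_R + 3/20*pi_S
with normalization: pi_P + pi_Q + pi_R + pi_S = 1.

Using the first 3 balance equations plus normalization, the linear system A*pi = b is:
  [-11/20, 1/20, 1/20, 7/20] . pi = 0
  [2/5, -3/10, 1/4, 1/5] . pi = 0
  [1/20, 1/20, -9/20, 3/10] . pi = 0
  [1, 1, 1, 1] . pi = 1

Solving yields:
  pi_P = 449/2700
  pi_Q = 1309/2700
  pi_R = 247/1350
  pi_S = 112/675

Verification (pi * P):
  449/2700*9/20 + 1309/2700*1/20 + 247/1350*1/20 + 112/675*7/20 = 449/2700 = pi_P  (ok)
  449/2700*2/5 + 1309/2700*7/10 + 247/1350*1/4 + 112/675*1/5 = 1309/2700 = pi_Q  (ok)
  449/2700*1/20 + 1309/2700*1/20 + 247/1350*11/20 + 112/675*3/10 = 247/1350 = pi_R  (ok)
  449/2700*1/10 + 1309/2700*1/5 + 247/1350*3/20 + 112/675*3/20 = 112/675 = pi_S  (ok)

Answer: 449/2700 1309/2700 247/1350 112/675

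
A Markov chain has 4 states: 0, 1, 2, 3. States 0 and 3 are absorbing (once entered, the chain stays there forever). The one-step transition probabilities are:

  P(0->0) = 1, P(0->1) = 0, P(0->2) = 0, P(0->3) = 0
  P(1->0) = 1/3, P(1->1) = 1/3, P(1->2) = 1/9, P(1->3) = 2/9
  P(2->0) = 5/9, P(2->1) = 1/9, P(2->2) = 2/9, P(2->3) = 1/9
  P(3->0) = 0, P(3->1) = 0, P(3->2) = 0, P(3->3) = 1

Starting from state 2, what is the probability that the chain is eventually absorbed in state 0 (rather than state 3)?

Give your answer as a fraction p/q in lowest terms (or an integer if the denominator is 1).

Answer: 33/41

Derivation:
Let a_i = P(absorbed in 0 | start in state i).
Boundary conditions: a_0 = 1, a_3 = 0.
For each transient state i, a_i = sum_j P(i->j) * a_j:
  a_1 = 1/3*a_0 + 1/3*a_1 + 1/9*a_2 + 2/9*a_3
  a_2 = 5/9*a_0 + 1/9*a_1 + 2/9*a_2 + 1/9*a_3

Substituting a_0 = 1 and a_3 = 0, rearrange to (I - Q) a = r where r[i] = P(i -> 0):
  [2/3, -1/9] . (a_1, a_2) = 1/3
  [-1/9, 7/9] . (a_1, a_2) = 5/9

Solving yields:
  a_1 = 26/41
  a_2 = 33/41

Starting state is 2, so the absorption probability is a_2 = 33/41.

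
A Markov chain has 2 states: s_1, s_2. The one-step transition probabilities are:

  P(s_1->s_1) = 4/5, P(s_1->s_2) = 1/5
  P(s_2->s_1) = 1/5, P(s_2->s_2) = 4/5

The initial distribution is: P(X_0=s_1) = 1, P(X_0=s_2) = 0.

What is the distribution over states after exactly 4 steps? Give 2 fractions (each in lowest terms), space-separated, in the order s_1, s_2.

Propagating the distribution step by step (d_{t+1} = d_t * P):
d_0 = (s_1=1, s_2=0)
  d_1[s_1] = 1*4/5 + 0*1/5 = 4/5
  d_1[s_2] = 1*1/5 + 0*4/5 = 1/5
d_1 = (s_1=4/5, s_2=1/5)
  d_2[s_1] = 4/5*4/5 + 1/5*1/5 = 17/25
  d_2[s_2] = 4/5*1/5 + 1/5*4/5 = 8/25
d_2 = (s_1=17/25, s_2=8/25)
  d_3[s_1] = 17/25*4/5 + 8/25*1/5 = 76/125
  d_3[s_2] = 17/25*1/5 + 8/25*4/5 = 49/125
d_3 = (s_1=76/125, s_2=49/125)
  d_4[s_1] = 76/125*4/5 + 49/125*1/5 = 353/625
  d_4[s_2] = 76/125*1/5 + 49/125*4/5 = 272/625
d_4 = (s_1=353/625, s_2=272/625)

Answer: 353/625 272/625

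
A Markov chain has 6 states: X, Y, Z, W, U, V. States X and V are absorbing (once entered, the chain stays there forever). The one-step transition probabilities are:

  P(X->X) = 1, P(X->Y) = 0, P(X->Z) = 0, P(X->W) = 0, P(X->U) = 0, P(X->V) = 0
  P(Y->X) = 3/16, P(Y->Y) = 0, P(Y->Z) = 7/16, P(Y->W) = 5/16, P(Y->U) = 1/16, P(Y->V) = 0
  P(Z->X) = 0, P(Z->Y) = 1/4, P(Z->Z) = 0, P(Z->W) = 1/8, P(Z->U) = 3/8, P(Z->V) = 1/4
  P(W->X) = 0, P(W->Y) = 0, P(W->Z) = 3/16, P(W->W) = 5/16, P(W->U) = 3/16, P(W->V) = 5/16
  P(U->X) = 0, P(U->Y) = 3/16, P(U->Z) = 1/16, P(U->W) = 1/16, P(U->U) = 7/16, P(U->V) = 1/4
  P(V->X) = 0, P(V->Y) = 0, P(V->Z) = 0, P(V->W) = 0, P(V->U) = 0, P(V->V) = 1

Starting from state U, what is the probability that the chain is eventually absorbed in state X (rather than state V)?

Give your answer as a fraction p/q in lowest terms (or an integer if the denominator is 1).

Answer: 849/7958

Derivation:
Let a_i = P(absorbed in X | start in state i).
Boundary conditions: a_X = 1, a_V = 0.
For each transient state i, a_i = sum_j P(i->j) * a_j:
  a_Y = 3/16*a_X + 0*a_Y + 7/16*a_Z + 5/16*a_W + 1/16*a_U + 0*a_V
  a_Z = 0*a_X + 1/4*a_Y + 0*a_Z + 1/8*a_W + 3/8*a_U + 1/4*a_V
  a_W = 0*a_X + 0*a_Y + 3/16*a_Z + 5/16*a_W + 3/16*a_U + 5/16*a_V
  a_U = 0*a_X + 3/16*a_Y + 1/16*a_Z + 1/16*a_W + 7/16*a_U + 1/4*a_V

Substituting a_X = 1 and a_V = 0, rearrange to (I - Q) a = r where r[i] = P(i -> X):
  [1, -7/16, -5/16, -1/16] . (a_Y, a_Z, a_W, a_U) = 3/16
  [-1/4, 1, -1/8, -3/8] . (a_Y, a_Z, a_W, a_U) = 0
  [0, -3/16, 11/16, -3/16] . (a_Y, a_Z, a_W, a_U) = 0
  [-3/16, -1/16, -1/16, 9/16] . (a_Y, a_Z, a_W, a_U) = 0

Solving yields:
  a_Y = 1044/3979
  a_Z = 450/3979
  a_W = 477/7958
  a_U = 849/7958

Starting state is U, so the absorption probability is a_U = 849/7958.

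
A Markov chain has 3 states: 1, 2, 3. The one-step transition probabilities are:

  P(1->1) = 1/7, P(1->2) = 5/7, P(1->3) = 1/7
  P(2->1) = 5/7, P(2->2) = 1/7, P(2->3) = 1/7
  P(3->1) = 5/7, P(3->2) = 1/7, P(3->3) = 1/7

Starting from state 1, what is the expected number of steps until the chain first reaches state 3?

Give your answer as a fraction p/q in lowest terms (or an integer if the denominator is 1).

Answer: 7

Derivation:
Let h_i = expected steps to first reach 3 from state i.
Boundary: h_3 = 0.
First-step equations for the other states:
  h_1 = 1 + 1/7*h_1 + 5/7*h_2 + 1/7*h_3
  h_2 = 1 + 5/7*h_1 + 1/7*h_2 + 1/7*h_3

Substituting h_3 = 0 and rearranging gives the linear system (I - Q) h = 1:
  [6/7, -5/7] . (h_1, h_2) = 1
  [-5/7, 6/7] . (h_1, h_2) = 1

Solving yields:
  h_1 = 7
  h_2 = 7

Starting state is 1, so the expected hitting time is h_1 = 7.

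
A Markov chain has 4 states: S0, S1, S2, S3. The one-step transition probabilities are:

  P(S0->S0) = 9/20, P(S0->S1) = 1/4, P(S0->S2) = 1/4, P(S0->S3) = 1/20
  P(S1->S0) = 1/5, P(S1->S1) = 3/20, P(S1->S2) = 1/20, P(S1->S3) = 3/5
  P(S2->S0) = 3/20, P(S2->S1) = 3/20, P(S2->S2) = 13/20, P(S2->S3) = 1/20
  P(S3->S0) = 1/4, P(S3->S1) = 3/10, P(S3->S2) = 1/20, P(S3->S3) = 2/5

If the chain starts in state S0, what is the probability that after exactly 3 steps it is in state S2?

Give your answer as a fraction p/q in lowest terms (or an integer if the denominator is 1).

Answer: 569/2000

Derivation:
Computing P^3 by repeated multiplication:
P^1 =
  S0: [9/20, 1/4, 1/4, 1/20]
  S1: [1/5, 3/20, 1/20, 3/5]
  S2: [3/20, 3/20, 13/20, 1/20]
  S3: [1/4, 3/10, 1/20, 2/5]
P^2 =
  S0: [121/400, 81/400, 29/100, 41/200]
  S1: [111/400, 13/50, 3/25, 137/400]
  S2: [83/400, 69/400, 47/100, 3/20]
  S3: [7/25, 47/200, 13/100, 71/200]
P^3 =
  S0: [2171/8000, 211/1000, 569/2000, 373/1600]
  S1: [561/2000, 1833/8000, 71/400, 2503/8000]
  S2: [1887/8000, 773/4000, 747/2000, 1579/8000]
  S3: [9/32, 37/160, 23/125, 607/2000]

(P^3)[S0 -> S2] = 569/2000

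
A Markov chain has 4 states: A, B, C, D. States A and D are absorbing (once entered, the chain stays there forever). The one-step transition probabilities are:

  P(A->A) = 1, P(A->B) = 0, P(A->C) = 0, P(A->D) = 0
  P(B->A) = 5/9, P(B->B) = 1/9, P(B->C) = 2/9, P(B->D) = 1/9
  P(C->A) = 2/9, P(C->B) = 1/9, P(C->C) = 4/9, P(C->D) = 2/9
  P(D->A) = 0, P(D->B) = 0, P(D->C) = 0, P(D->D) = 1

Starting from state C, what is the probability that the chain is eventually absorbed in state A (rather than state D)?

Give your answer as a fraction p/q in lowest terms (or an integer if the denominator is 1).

Answer: 21/38

Derivation:
Let a_i = P(absorbed in A | start in state i).
Boundary conditions: a_A = 1, a_D = 0.
For each transient state i, a_i = sum_j P(i->j) * a_j:
  a_B = 5/9*a_A + 1/9*a_B + 2/9*a_C + 1/9*a_D
  a_C = 2/9*a_A + 1/9*a_B + 4/9*a_C + 2/9*a_D

Substituting a_A = 1 and a_D = 0, rearrange to (I - Q) a = r where r[i] = P(i -> A):
  [8/9, -2/9] . (a_B, a_C) = 5/9
  [-1/9, 5/9] . (a_B, a_C) = 2/9

Solving yields:
  a_B = 29/38
  a_C = 21/38

Starting state is C, so the absorption probability is a_C = 21/38.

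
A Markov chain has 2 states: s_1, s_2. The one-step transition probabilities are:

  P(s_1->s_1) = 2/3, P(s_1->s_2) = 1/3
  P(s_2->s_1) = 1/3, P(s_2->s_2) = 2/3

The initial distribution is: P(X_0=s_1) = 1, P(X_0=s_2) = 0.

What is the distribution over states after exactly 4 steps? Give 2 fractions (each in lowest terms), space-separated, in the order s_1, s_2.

Answer: 41/81 40/81

Derivation:
Propagating the distribution step by step (d_{t+1} = d_t * P):
d_0 = (s_1=1, s_2=0)
  d_1[s_1] = 1*2/3 + 0*1/3 = 2/3
  d_1[s_2] = 1*1/3 + 0*2/3 = 1/3
d_1 = (s_1=2/3, s_2=1/3)
  d_2[s_1] = 2/3*2/3 + 1/3*1/3 = 5/9
  d_2[s_2] = 2/3*1/3 + 1/3*2/3 = 4/9
d_2 = (s_1=5/9, s_2=4/9)
  d_3[s_1] = 5/9*2/3 + 4/9*1/3 = 14/27
  d_3[s_2] = 5/9*1/3 + 4/9*2/3 = 13/27
d_3 = (s_1=14/27, s_2=13/27)
  d_4[s_1] = 14/27*2/3 + 13/27*1/3 = 41/81
  d_4[s_2] = 14/27*1/3 + 13/27*2/3 = 40/81
d_4 = (s_1=41/81, s_2=40/81)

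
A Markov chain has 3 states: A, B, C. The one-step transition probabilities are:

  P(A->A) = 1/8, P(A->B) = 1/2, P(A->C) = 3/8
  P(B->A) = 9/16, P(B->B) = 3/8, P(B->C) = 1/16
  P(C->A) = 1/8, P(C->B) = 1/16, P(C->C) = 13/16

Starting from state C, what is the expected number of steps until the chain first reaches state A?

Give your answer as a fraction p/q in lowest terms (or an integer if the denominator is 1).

Answer: 176/29

Derivation:
Let h_i = expected steps to first reach A from state i.
Boundary: h_A = 0.
First-step equations for the other states:
  h_B = 1 + 9/16*h_A + 3/8*h_B + 1/16*h_C
  h_C = 1 + 1/8*h_A + 1/16*h_B + 13/16*h_C

Substituting h_A = 0 and rearranging gives the linear system (I - Q) h = 1:
  [5/8, -1/16] . (h_B, h_C) = 1
  [-1/16, 3/16] . (h_B, h_C) = 1

Solving yields:
  h_B = 64/29
  h_C = 176/29

Starting state is C, so the expected hitting time is h_C = 176/29.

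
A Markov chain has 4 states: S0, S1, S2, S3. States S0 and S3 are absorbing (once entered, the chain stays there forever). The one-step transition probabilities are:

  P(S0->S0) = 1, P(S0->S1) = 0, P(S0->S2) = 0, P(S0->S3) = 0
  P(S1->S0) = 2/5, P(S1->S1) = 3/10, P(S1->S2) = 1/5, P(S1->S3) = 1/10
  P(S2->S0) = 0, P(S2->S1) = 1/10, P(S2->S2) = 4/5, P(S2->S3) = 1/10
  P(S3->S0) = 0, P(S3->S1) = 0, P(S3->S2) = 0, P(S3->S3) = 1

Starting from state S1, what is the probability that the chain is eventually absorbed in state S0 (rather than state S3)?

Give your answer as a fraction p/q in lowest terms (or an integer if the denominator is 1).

Let a_i = P(absorbed in S0 | start in state i).
Boundary conditions: a_S0 = 1, a_S3 = 0.
For each transient state i, a_i = sum_j P(i->j) * a_j:
  a_S1 = 2/5*a_S0 + 3/10*a_S1 + 1/5*a_S2 + 1/10*a_S3
  a_S2 = 0*a_S0 + 1/10*a_S1 + 4/5*a_S2 + 1/10*a_S3

Substituting a_S0 = 1 and a_S3 = 0, rearrange to (I - Q) a = r where r[i] = P(i -> S0):
  [7/10, -1/5] . (a_S1, a_S2) = 2/5
  [-1/10, 1/5] . (a_S1, a_S2) = 0

Solving yields:
  a_S1 = 2/3
  a_S2 = 1/3

Starting state is S1, so the absorption probability is a_S1 = 2/3.

Answer: 2/3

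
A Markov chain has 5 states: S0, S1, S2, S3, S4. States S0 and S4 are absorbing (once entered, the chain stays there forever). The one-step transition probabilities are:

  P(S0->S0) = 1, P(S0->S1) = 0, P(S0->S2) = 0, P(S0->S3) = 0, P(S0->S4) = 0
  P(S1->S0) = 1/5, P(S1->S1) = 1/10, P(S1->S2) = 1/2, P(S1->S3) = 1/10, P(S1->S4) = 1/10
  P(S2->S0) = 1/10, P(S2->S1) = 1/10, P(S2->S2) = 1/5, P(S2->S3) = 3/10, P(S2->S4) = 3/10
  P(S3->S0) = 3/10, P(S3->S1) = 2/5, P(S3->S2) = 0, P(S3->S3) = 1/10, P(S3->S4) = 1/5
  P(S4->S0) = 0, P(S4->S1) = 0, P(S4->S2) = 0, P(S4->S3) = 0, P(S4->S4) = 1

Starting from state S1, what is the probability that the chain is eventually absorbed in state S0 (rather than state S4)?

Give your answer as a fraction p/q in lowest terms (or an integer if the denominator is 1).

Answer: 258/511

Derivation:
Let a_i = P(absorbed in S0 | start in state i).
Boundary conditions: a_S0 = 1, a_S4 = 0.
For each transient state i, a_i = sum_j P(i->j) * a_j:
  a_S1 = 1/5*a_S0 + 1/10*a_S1 + 1/2*a_S2 + 1/10*a_S3 + 1/10*a_S4
  a_S2 = 1/10*a_S0 + 1/10*a_S1 + 1/5*a_S2 + 3/10*a_S3 + 3/10*a_S4
  a_S3 = 3/10*a_S0 + 2/5*a_S1 + 0*a_S2 + 1/10*a_S3 + 1/5*a_S4

Substituting a_S0 = 1 and a_S4 = 0, rearrange to (I - Q) a = r where r[i] = P(i -> S0):
  [9/10, -1/2, -1/10] . (a_S1, a_S2, a_S3) = 1/5
  [-1/10, 4/5, -3/10] . (a_S1, a_S2, a_S3) = 1/10
  [-2/5, 0, 9/10] . (a_S1, a_S2, a_S3) = 3/10

Solving yields:
  a_S1 = 258/511
  a_S2 = 29/73
  a_S3 = 285/511

Starting state is S1, so the absorption probability is a_S1 = 258/511.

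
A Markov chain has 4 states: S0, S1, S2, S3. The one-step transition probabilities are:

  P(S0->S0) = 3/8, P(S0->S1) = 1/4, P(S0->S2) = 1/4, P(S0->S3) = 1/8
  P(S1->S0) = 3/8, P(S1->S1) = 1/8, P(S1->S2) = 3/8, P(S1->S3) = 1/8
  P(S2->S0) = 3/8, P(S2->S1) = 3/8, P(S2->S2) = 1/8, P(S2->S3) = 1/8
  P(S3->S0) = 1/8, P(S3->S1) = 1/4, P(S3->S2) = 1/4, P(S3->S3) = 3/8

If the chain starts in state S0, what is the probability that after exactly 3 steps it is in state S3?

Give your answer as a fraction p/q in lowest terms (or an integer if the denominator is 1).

Answer: 21/128

Derivation:
Computing P^3 by repeated multiplication:
P^1 =
  S0: [3/8, 1/4, 1/4, 1/8]
  S1: [3/8, 1/8, 3/8, 1/8]
  S2: [3/8, 3/8, 1/8, 1/8]
  S3: [1/8, 1/4, 1/4, 3/8]
P^2 =
  S0: [11/32, 1/4, 1/4, 5/32]
  S1: [11/32, 9/32, 7/32, 5/32]
  S2: [11/32, 7/32, 9/32, 5/32]
  S3: [9/32, 1/4, 1/4, 7/32]
P^3 =
  S0: [43/128, 1/4, 1/4, 21/128]
  S1: [43/128, 31/128, 33/128, 21/128]
  S2: [43/128, 33/128, 31/128, 21/128]
  S3: [41/128, 1/4, 1/4, 23/128]

(P^3)[S0 -> S3] = 21/128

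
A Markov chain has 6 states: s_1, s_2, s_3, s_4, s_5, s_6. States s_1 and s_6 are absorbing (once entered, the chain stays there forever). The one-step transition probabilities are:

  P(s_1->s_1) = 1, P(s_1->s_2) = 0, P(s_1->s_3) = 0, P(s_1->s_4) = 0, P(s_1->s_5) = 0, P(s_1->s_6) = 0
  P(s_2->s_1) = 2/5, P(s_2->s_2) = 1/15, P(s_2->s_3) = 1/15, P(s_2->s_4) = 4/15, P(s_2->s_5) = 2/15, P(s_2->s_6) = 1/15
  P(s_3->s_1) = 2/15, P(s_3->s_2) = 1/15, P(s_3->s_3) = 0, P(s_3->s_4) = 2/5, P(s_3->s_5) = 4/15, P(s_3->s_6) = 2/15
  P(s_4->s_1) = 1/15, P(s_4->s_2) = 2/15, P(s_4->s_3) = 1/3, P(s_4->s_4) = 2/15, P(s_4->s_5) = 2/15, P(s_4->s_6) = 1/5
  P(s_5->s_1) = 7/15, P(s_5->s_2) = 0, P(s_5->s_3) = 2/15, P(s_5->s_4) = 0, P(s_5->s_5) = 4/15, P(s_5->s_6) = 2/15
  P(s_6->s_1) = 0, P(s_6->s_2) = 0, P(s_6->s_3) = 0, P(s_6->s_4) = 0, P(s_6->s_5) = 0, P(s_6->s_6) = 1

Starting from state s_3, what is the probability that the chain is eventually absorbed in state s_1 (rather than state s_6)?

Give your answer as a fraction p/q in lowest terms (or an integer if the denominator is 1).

Let a_i = P(absorbed in s_1 | start in state i).
Boundary conditions: a_s_1 = 1, a_s_6 = 0.
For each transient state i, a_i = sum_j P(i->j) * a_j:
  a_s_2 = 2/5*a_s_1 + 1/15*a_s_2 + 1/15*a_s_3 + 4/15*a_s_4 + 2/15*a_s_5 + 1/15*a_s_6
  a_s_3 = 2/15*a_s_1 + 1/15*a_s_2 + 0*a_s_3 + 2/5*a_s_4 + 4/15*a_s_5 + 2/15*a_s_6
  a_s_4 = 1/15*a_s_1 + 2/15*a_s_2 + 1/3*a_s_3 + 2/15*a_s_4 + 2/15*a_s_5 + 1/5*a_s_6
  a_s_5 = 7/15*a_s_1 + 0*a_s_2 + 2/15*a_s_3 + 0*a_s_4 + 4/15*a_s_5 + 2/15*a_s_6

Substituting a_s_1 = 1 and a_s_6 = 0, rearrange to (I - Q) a = r where r[i] = P(i -> s_1):
  [14/15, -1/15, -4/15, -2/15] . (a_s_2, a_s_3, a_s_4, a_s_5) = 2/5
  [-1/15, 1, -2/5, -4/15] . (a_s_2, a_s_3, a_s_4, a_s_5) = 2/15
  [-2/15, -1/3, 13/15, -2/15] . (a_s_2, a_s_3, a_s_4, a_s_5) = 1/15
  [0, -2/15, 0, 11/15] . (a_s_2, a_s_3, a_s_4, a_s_5) = 7/15

Solving yields:
  a_s_2 = 15860/21751
  a_s_3 = 12900/21751
  a_s_4 = 11565/21751
  a_s_5 = 16187/21751

Starting state is s_3, so the absorption probability is a_s_3 = 12900/21751.

Answer: 12900/21751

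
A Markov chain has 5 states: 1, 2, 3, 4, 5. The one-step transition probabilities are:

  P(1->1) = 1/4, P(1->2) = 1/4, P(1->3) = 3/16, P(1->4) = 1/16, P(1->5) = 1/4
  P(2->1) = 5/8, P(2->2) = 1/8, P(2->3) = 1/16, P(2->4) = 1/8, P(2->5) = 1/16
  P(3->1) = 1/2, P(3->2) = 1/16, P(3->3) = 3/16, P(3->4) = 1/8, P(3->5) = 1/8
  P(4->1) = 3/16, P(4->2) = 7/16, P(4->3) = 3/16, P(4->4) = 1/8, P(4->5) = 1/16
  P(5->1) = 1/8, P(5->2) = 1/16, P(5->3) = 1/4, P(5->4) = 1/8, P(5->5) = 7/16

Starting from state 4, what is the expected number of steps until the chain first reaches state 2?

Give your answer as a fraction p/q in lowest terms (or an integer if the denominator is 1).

Answer: 12896/3115

Derivation:
Let h_i = expected steps to first reach 2 from state i.
Boundary: h_2 = 0.
First-step equations for the other states:
  h_1 = 1 + 1/4*h_1 + 1/4*h_2 + 3/16*h_3 + 1/16*h_4 + 1/4*h_5
  h_3 = 1 + 1/2*h_1 + 1/16*h_2 + 3/16*h_3 + 1/8*h_4 + 1/8*h_5
  h_4 = 1 + 3/16*h_1 + 7/16*h_2 + 3/16*h_3 + 1/8*h_4 + 1/16*h_5
  h_5 = 1 + 1/8*h_1 + 1/16*h_2 + 1/4*h_3 + 1/8*h_4 + 7/16*h_5

Substituting h_2 = 0 and rearranging gives the linear system (I - Q) h = 1:
  [3/4, -3/16, -1/16, -1/4] . (h_1, h_3, h_4, h_5) = 1
  [-1/2, 13/16, -1/8, -1/8] . (h_1, h_3, h_4, h_5) = 1
  [-3/16, -3/16, 7/8, -1/16] . (h_1, h_3, h_4, h_5) = 1
  [-1/8, -1/4, -1/8, 9/16] . (h_1, h_3, h_4, h_5) = 1

Solving yields:
  h_1 = 17072/3115
  h_3 = 19536/3115
  h_4 = 12896/3115
  h_5 = 4176/623

Starting state is 4, so the expected hitting time is h_4 = 12896/3115.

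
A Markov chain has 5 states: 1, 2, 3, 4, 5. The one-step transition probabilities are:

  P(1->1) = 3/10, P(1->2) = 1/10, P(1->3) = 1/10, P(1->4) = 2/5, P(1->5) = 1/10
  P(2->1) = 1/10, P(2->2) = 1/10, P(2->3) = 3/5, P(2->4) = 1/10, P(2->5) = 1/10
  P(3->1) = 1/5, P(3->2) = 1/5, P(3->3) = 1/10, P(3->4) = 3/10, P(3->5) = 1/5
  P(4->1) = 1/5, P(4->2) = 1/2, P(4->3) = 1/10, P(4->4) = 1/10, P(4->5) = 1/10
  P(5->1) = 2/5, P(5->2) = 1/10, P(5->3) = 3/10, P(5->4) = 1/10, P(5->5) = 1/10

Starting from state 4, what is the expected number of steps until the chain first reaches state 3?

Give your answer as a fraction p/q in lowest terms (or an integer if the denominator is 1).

Let h_i = expected steps to first reach 3 from state i.
Boundary: h_3 = 0.
First-step equations for the other states:
  h_1 = 1 + 3/10*h_1 + 1/10*h_2 + 1/10*h_3 + 2/5*h_4 + 1/10*h_5
  h_2 = 1 + 1/10*h_1 + 1/10*h_2 + 3/5*h_3 + 1/10*h_4 + 1/10*h_5
  h_4 = 1 + 1/5*h_1 + 1/2*h_2 + 1/10*h_3 + 1/10*h_4 + 1/10*h_5
  h_5 = 1 + 2/5*h_1 + 1/10*h_2 + 3/10*h_3 + 1/10*h_4 + 1/10*h_5

Substituting h_3 = 0 and rearranging gives the linear system (I - Q) h = 1:
  [7/10, -1/10, -2/5, -1/10] . (h_1, h_2, h_4, h_5) = 1
  [-1/10, 9/10, -1/10, -1/10] . (h_1, h_2, h_4, h_5) = 1
  [-1/5, -1/2, 9/10, -1/10] . (h_1, h_2, h_4, h_5) = 1
  [-2/5, -1/10, -1/10, 9/10] . (h_1, h_2, h_4, h_5) = 1

Solving yields:
  h_1 = 7100/1547
  h_2 = 550/221
  h_4 = 6100/1547
  h_5 = 460/119

Starting state is 4, so the expected hitting time is h_4 = 6100/1547.

Answer: 6100/1547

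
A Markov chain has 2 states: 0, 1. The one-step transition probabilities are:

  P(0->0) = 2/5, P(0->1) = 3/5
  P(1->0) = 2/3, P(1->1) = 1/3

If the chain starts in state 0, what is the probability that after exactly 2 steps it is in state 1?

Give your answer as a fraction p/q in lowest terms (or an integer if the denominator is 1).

Answer: 11/25

Derivation:
Computing P^2 by repeated multiplication:
P^1 =
  0: [2/5, 3/5]
  1: [2/3, 1/3]
P^2 =
  0: [14/25, 11/25]
  1: [22/45, 23/45]

(P^2)[0 -> 1] = 11/25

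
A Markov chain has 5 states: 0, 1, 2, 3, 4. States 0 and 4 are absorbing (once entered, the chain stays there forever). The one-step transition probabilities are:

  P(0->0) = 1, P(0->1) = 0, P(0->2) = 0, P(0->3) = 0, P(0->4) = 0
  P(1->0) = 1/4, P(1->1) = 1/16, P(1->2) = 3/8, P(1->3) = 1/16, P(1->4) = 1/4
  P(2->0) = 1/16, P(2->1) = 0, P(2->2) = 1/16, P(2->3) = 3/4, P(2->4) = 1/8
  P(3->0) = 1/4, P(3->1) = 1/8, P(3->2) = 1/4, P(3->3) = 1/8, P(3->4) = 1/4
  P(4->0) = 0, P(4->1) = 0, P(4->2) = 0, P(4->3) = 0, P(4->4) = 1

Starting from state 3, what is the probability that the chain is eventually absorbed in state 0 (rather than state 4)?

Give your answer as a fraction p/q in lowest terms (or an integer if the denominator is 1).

Let a_i = P(absorbed in 0 | start in state i).
Boundary conditions: a_0 = 1, a_4 = 0.
For each transient state i, a_i = sum_j P(i->j) * a_j:
  a_1 = 1/4*a_0 + 1/16*a_1 + 3/8*a_2 + 1/16*a_3 + 1/4*a_4
  a_2 = 1/16*a_0 + 0*a_1 + 1/16*a_2 + 3/4*a_3 + 1/8*a_4
  a_3 = 1/4*a_0 + 1/8*a_1 + 1/4*a_2 + 1/8*a_3 + 1/4*a_4

Substituting a_0 = 1 and a_4 = 0, rearrange to (I - Q) a = r where r[i] = P(i -> 0):
  [15/16, -3/8, -1/16] . (a_1, a_2, a_3) = 1/4
  [0, 15/16, -3/4] . (a_1, a_2, a_3) = 1/16
  [-1/8, -1/4, 7/8] . (a_1, a_2, a_3) = 1/4

Solving yields:
  a_1 = 271/564
  a_2 = 64/141
  a_3 = 91/188

Starting state is 3, so the absorption probability is a_3 = 91/188.

Answer: 91/188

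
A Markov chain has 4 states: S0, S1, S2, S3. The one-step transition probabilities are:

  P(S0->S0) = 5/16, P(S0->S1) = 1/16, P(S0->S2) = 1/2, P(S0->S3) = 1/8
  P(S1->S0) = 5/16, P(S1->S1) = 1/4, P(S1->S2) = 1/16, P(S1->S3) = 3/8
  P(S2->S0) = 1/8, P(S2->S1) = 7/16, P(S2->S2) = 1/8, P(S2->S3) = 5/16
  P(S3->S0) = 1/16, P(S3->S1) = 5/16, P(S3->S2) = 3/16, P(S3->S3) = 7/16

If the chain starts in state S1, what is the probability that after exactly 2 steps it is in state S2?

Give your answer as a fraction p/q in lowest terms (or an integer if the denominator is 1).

Answer: 1/4

Derivation:
Computing P^2 by repeated multiplication:
P^1 =
  S0: [5/16, 1/16, 1/2, 1/8]
  S1: [5/16, 1/4, 1/16, 3/8]
  S2: [1/8, 7/16, 1/8, 5/16]
  S3: [1/16, 5/16, 3/16, 7/16]
P^2 =
  S0: [3/16, 75/256, 63/256, 35/128]
  S1: [53/256, 29/128, 1/4, 81/256]
  S2: [27/128, 69/256, 21/128, 91/256]
  S3: [43/256, 77/256, 5/32, 3/8]

(P^2)[S1 -> S2] = 1/4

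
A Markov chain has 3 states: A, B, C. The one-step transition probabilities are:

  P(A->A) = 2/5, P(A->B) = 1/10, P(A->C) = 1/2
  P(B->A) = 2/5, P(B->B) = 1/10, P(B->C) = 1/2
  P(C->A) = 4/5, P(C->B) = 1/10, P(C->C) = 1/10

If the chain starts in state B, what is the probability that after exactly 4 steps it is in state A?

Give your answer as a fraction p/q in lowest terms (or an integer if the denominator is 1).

Computing P^4 by repeated multiplication:
P^1 =
  A: [2/5, 1/10, 1/2]
  B: [2/5, 1/10, 1/2]
  C: [4/5, 1/10, 1/10]
P^2 =
  A: [3/5, 1/10, 3/10]
  B: [3/5, 1/10, 3/10]
  C: [11/25, 1/10, 23/50]
P^3 =
  A: [13/25, 1/10, 19/50]
  B: [13/25, 1/10, 19/50]
  C: [73/125, 1/10, 79/250]
P^4 =
  A: [69/125, 1/10, 87/250]
  B: [69/125, 1/10, 87/250]
  C: [329/625, 1/10, 467/1250]

(P^4)[B -> A] = 69/125

Answer: 69/125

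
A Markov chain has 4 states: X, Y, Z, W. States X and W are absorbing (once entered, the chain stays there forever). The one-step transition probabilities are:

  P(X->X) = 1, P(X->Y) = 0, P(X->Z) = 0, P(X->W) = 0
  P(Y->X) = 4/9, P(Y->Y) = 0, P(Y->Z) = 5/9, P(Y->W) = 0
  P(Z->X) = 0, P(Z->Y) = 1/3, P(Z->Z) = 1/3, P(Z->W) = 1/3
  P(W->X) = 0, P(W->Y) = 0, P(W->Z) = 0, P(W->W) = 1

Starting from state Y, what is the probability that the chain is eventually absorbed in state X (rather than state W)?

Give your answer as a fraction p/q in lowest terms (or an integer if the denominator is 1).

Let a_i = P(absorbed in X | start in state i).
Boundary conditions: a_X = 1, a_W = 0.
For each transient state i, a_i = sum_j P(i->j) * a_j:
  a_Y = 4/9*a_X + 0*a_Y + 5/9*a_Z + 0*a_W
  a_Z = 0*a_X + 1/3*a_Y + 1/3*a_Z + 1/3*a_W

Substituting a_X = 1 and a_W = 0, rearrange to (I - Q) a = r where r[i] = P(i -> X):
  [1, -5/9] . (a_Y, a_Z) = 4/9
  [-1/3, 2/3] . (a_Y, a_Z) = 0

Solving yields:
  a_Y = 8/13
  a_Z = 4/13

Starting state is Y, so the absorption probability is a_Y = 8/13.

Answer: 8/13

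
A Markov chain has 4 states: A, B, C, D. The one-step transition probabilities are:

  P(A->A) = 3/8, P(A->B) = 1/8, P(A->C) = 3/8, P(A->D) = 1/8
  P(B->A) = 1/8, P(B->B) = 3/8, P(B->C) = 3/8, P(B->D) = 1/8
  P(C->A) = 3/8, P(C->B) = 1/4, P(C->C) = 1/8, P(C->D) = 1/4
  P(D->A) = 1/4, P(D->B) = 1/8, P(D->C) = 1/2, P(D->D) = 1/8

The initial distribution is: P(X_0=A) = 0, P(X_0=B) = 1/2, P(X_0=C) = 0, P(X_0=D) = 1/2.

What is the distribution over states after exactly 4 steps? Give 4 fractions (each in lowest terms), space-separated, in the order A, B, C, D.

Answer: 307/1024 1811/8192 1283/4096 1359/8192

Derivation:
Propagating the distribution step by step (d_{t+1} = d_t * P):
d_0 = (A=0, B=1/2, C=0, D=1/2)
  d_1[A] = 0*3/8 + 1/2*1/8 + 0*3/8 + 1/2*1/4 = 3/16
  d_1[B] = 0*1/8 + 1/2*3/8 + 0*1/4 + 1/2*1/8 = 1/4
  d_1[C] = 0*3/8 + 1/2*3/8 + 0*1/8 + 1/2*1/2 = 7/16
  d_1[D] = 0*1/8 + 1/2*1/8 + 0*1/4 + 1/2*1/8 = 1/8
d_1 = (A=3/16, B=1/4, C=7/16, D=1/8)
  d_2[A] = 3/16*3/8 + 1/4*1/8 + 7/16*3/8 + 1/8*1/4 = 19/64
  d_2[B] = 3/16*1/8 + 1/4*3/8 + 7/16*1/4 + 1/8*1/8 = 31/128
  d_2[C] = 3/16*3/8 + 1/4*3/8 + 7/16*1/8 + 1/8*1/2 = 9/32
  d_2[D] = 3/16*1/8 + 1/4*1/8 + 7/16*1/4 + 1/8*1/8 = 23/128
d_2 = (A=19/64, B=31/128, C=9/32, D=23/128)
  d_3[A] = 19/64*3/8 + 31/128*1/8 + 9/32*3/8 + 23/128*1/4 = 299/1024
  d_3[B] = 19/64*1/8 + 31/128*3/8 + 9/32*1/4 + 23/128*1/8 = 113/512
  d_3[C] = 19/64*3/8 + 31/128*3/8 + 9/32*1/8 + 23/128*1/2 = 335/1024
  d_3[D] = 19/64*1/8 + 31/128*1/8 + 9/32*1/4 + 23/128*1/8 = 41/256
d_3 = (A=299/1024, B=113/512, C=335/1024, D=41/256)
  d_4[A] = 299/1024*3/8 + 113/512*1/8 + 335/1024*3/8 + 41/256*1/4 = 307/1024
  d_4[B] = 299/1024*1/8 + 113/512*3/8 + 335/1024*1/4 + 41/256*1/8 = 1811/8192
  d_4[C] = 299/1024*3/8 + 113/512*3/8 + 335/1024*1/8 + 41/256*1/2 = 1283/4096
  d_4[D] = 299/1024*1/8 + 113/512*1/8 + 335/1024*1/4 + 41/256*1/8 = 1359/8192
d_4 = (A=307/1024, B=1811/8192, C=1283/4096, D=1359/8192)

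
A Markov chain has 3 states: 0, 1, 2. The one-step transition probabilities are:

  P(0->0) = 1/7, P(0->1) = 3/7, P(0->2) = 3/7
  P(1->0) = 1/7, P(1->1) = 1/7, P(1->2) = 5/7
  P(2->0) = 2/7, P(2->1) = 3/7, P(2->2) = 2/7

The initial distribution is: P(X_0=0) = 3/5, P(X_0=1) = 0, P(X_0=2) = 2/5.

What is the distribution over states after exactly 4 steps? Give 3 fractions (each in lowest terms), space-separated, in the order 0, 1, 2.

Propagating the distribution step by step (d_{t+1} = d_t * P):
d_0 = (0=3/5, 1=0, 2=2/5)
  d_1[0] = 3/5*1/7 + 0*1/7 + 2/5*2/7 = 1/5
  d_1[1] = 3/5*3/7 + 0*1/7 + 2/5*3/7 = 3/7
  d_1[2] = 3/5*3/7 + 0*5/7 + 2/5*2/7 = 13/35
d_1 = (0=1/5, 1=3/7, 2=13/35)
  d_2[0] = 1/5*1/7 + 3/7*1/7 + 13/35*2/7 = 48/245
  d_2[1] = 1/5*3/7 + 3/7*1/7 + 13/35*3/7 = 15/49
  d_2[2] = 1/5*3/7 + 3/7*5/7 + 13/35*2/7 = 122/245
d_2 = (0=48/245, 1=15/49, 2=122/245)
  d_3[0] = 48/245*1/7 + 15/49*1/7 + 122/245*2/7 = 367/1715
  d_3[1] = 48/245*3/7 + 15/49*1/7 + 122/245*3/7 = 117/343
  d_3[2] = 48/245*3/7 + 15/49*5/7 + 122/245*2/7 = 109/245
d_3 = (0=367/1715, 1=117/343, 2=109/245)
  d_4[0] = 367/1715*1/7 + 117/343*1/7 + 109/245*2/7 = 354/1715
  d_4[1] = 367/1715*3/7 + 117/343*1/7 + 109/245*3/7 = 795/2401
  d_4[2] = 367/1715*3/7 + 117/343*5/7 + 109/245*2/7 = 5552/12005
d_4 = (0=354/1715, 1=795/2401, 2=5552/12005)

Answer: 354/1715 795/2401 5552/12005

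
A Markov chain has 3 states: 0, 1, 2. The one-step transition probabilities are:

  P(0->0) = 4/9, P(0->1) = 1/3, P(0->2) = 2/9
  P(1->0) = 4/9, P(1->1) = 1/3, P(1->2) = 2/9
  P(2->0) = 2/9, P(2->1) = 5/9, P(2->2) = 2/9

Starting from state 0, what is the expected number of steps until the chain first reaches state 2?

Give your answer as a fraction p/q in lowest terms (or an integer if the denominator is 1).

Answer: 9/2

Derivation:
Let h_i = expected steps to first reach 2 from state i.
Boundary: h_2 = 0.
First-step equations for the other states:
  h_0 = 1 + 4/9*h_0 + 1/3*h_1 + 2/9*h_2
  h_1 = 1 + 4/9*h_0 + 1/3*h_1 + 2/9*h_2

Substituting h_2 = 0 and rearranging gives the linear system (I - Q) h = 1:
  [5/9, -1/3] . (h_0, h_1) = 1
  [-4/9, 2/3] . (h_0, h_1) = 1

Solving yields:
  h_0 = 9/2
  h_1 = 9/2

Starting state is 0, so the expected hitting time is h_0 = 9/2.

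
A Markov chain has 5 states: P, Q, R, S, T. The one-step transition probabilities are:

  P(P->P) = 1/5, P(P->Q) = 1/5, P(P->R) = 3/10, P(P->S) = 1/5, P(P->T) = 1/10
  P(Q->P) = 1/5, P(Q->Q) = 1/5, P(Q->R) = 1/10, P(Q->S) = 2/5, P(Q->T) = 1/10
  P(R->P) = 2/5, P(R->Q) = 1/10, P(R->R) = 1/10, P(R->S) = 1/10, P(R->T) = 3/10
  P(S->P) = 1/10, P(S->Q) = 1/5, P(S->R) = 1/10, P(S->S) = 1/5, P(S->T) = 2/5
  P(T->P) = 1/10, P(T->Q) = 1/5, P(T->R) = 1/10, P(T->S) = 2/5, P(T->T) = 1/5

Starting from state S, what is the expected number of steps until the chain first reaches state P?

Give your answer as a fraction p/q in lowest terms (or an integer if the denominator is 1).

Let h_i = expected steps to first reach P from state i.
Boundary: h_P = 0.
First-step equations for the other states:
  h_Q = 1 + 1/5*h_P + 1/5*h_Q + 1/10*h_R + 2/5*h_S + 1/10*h_T
  h_R = 1 + 2/5*h_P + 1/10*h_Q + 1/10*h_R + 1/10*h_S + 3/10*h_T
  h_S = 1 + 1/10*h_P + 1/5*h_Q + 1/10*h_R + 1/5*h_S + 2/5*h_T
  h_T = 1 + 1/10*h_P + 1/5*h_Q + 1/10*h_R + 2/5*h_S + 1/5*h_T

Substituting h_P = 0 and rearranging gives the linear system (I - Q) h = 1:
  [4/5, -1/10, -2/5, -1/10] . (h_Q, h_R, h_S, h_T) = 1
  [-1/10, 9/10, -1/10, -3/10] . (h_Q, h_R, h_S, h_T) = 1
  [-1/5, -1/10, 4/5, -2/5] . (h_Q, h_R, h_S, h_T) = 1
  [-1/5, -1/10, -2/5, 4/5] . (h_Q, h_R, h_S, h_T) = 1

Solving yields:
  h_Q = 900/149
  h_R = 710/149
  h_S = 1000/149
  h_T = 1000/149

Starting state is S, so the expected hitting time is h_S = 1000/149.

Answer: 1000/149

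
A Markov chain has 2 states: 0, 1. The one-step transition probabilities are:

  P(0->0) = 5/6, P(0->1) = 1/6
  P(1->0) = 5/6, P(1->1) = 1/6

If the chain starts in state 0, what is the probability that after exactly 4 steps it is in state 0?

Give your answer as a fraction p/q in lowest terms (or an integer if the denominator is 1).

Computing P^4 by repeated multiplication:
P^1 =
  0: [5/6, 1/6]
  1: [5/6, 1/6]
P^2 =
  0: [5/6, 1/6]
  1: [5/6, 1/6]
P^3 =
  0: [5/6, 1/6]
  1: [5/6, 1/6]
P^4 =
  0: [5/6, 1/6]
  1: [5/6, 1/6]

(P^4)[0 -> 0] = 5/6

Answer: 5/6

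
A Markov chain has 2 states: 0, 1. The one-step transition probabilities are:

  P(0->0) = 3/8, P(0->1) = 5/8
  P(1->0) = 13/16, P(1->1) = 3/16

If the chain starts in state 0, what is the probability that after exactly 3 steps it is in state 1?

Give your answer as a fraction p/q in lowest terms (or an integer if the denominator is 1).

Answer: 965/2048

Derivation:
Computing P^3 by repeated multiplication:
P^1 =
  0: [3/8, 5/8]
  1: [13/16, 3/16]
P^2 =
  0: [83/128, 45/128]
  1: [117/256, 139/256]
P^3 =
  0: [1083/2048, 965/2048]
  1: [2509/4096, 1587/4096]

(P^3)[0 -> 1] = 965/2048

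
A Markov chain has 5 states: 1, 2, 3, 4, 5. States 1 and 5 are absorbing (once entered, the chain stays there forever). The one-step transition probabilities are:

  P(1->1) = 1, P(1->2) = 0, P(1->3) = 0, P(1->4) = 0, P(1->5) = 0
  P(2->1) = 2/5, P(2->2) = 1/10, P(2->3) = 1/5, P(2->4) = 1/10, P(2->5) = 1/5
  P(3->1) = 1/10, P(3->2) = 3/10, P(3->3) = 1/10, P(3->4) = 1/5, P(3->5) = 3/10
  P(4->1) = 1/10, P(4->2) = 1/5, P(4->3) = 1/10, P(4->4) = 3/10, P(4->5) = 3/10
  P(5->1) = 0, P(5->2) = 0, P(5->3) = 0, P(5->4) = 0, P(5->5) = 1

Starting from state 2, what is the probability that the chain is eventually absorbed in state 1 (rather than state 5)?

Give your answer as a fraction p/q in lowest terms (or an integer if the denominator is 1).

Let a_i = P(absorbed in 1 | start in state i).
Boundary conditions: a_1 = 1, a_5 = 0.
For each transient state i, a_i = sum_j P(i->j) * a_j:
  a_2 = 2/5*a_1 + 1/10*a_2 + 1/5*a_3 + 1/10*a_4 + 1/5*a_5
  a_3 = 1/10*a_1 + 3/10*a_2 + 1/10*a_3 + 1/5*a_4 + 3/10*a_5
  a_4 = 1/10*a_1 + 1/5*a_2 + 1/10*a_3 + 3/10*a_4 + 3/10*a_5

Substituting a_1 = 1 and a_5 = 0, rearrange to (I - Q) a = r where r[i] = P(i -> 1):
  [9/10, -1/5, -1/10] . (a_2, a_3, a_4) = 2/5
  [-3/10, 9/10, -1/5] . (a_2, a_3, a_4) = 1/10
  [-1/5, -1/10, 7/10] . (a_2, a_3, a_4) = 1/10

Solving yields:
  a_2 = 136/239
  a_3 = 91/239
  a_4 = 86/239

Starting state is 2, so the absorption probability is a_2 = 136/239.

Answer: 136/239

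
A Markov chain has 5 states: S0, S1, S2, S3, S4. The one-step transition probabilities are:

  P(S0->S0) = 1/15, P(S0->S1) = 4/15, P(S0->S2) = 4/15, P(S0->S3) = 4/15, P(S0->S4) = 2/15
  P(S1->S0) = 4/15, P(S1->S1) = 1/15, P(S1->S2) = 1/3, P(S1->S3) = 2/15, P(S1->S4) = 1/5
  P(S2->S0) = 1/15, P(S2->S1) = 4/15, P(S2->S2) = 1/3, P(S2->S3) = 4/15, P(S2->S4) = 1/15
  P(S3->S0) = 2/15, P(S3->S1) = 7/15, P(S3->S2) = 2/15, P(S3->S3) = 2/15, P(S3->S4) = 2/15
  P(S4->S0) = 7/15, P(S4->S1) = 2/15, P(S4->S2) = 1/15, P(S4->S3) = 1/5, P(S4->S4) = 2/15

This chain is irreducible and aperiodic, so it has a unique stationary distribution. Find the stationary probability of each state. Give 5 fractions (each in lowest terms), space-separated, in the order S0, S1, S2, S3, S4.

Answer: 11799/65093 15664/65093 16010/65093 1852/9299 8656/65093

Derivation:
The stationary distribution satisfies pi = pi * P, i.e.:
  pi_S0 = 1/15*pi_S0 + 4/15*pi_S1 + 1/15*pi_S2 + 2/15*pi_S3 + 7/15*pi_S4
  pi_S1 = 4/15*pi_S0 + 1/15*pi_S1 + 4/15*pi_S2 + 7/15*pi_S3 + 2/15*pi_S4
  pi_S2 = 4/15*pi_S0 + 1/3*pi_S1 + 1/3*pi_S2 + 2/15*pi_S3 + 1/15*pi_S4
  pi_S3 = 4/15*pi_S0 + 2/15*pi_S1 + 4/15*pi_S2 + 2/15*pi_S3 + 1/5*pi_S4
  pi_S4 = 2/15*pi_S0 + 1/5*pi_S1 + 1/15*pi_S2 + 2/15*pi_S3 + 2/15*pi_S4
with normalization: pi_S0 + pi_S1 + pi_S2 + pi_S3 + pi_S4 = 1.

Using the first 4 balance equations plus normalization, the linear system A*pi = b is:
  [-14/15, 4/15, 1/15, 2/15, 7/15] . pi = 0
  [4/15, -14/15, 4/15, 7/15, 2/15] . pi = 0
  [4/15, 1/3, -2/3, 2/15, 1/15] . pi = 0
  [4/15, 2/15, 4/15, -13/15, 1/5] . pi = 0
  [1, 1, 1, 1, 1] . pi = 1

Solving yields:
  pi_S0 = 11799/65093
  pi_S1 = 15664/65093
  pi_S2 = 16010/65093
  pi_S3 = 1852/9299
  pi_S4 = 8656/65093

Verification (pi * P):
  11799/65093*1/15 + 15664/65093*4/15 + 16010/65093*1/15 + 1852/9299*2/15 + 8656/65093*7/15 = 11799/65093 = pi_S0  (ok)
  11799/65093*4/15 + 15664/65093*1/15 + 16010/65093*4/15 + 1852/9299*7/15 + 8656/65093*2/15 = 15664/65093 = pi_S1  (ok)
  11799/65093*4/15 + 15664/65093*1/3 + 16010/65093*1/3 + 1852/9299*2/15 + 8656/65093*1/15 = 16010/65093 = pi_S2  (ok)
  11799/65093*4/15 + 15664/65093*2/15 + 16010/65093*4/15 + 1852/9299*2/15 + 8656/65093*1/5 = 1852/9299 = pi_S3  (ok)
  11799/65093*2/15 + 15664/65093*1/5 + 16010/65093*1/15 + 1852/9299*2/15 + 8656/65093*2/15 = 8656/65093 = pi_S4  (ok)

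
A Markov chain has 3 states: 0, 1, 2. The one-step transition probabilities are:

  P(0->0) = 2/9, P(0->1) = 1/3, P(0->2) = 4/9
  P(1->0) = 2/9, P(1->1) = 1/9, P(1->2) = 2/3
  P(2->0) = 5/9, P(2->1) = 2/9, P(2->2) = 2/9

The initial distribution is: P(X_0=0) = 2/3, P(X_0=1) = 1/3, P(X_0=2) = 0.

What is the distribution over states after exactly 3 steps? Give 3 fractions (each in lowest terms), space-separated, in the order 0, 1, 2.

Propagating the distribution step by step (d_{t+1} = d_t * P):
d_0 = (0=2/3, 1=1/3, 2=0)
  d_1[0] = 2/3*2/9 + 1/3*2/9 + 0*5/9 = 2/9
  d_1[1] = 2/3*1/3 + 1/3*1/9 + 0*2/9 = 7/27
  d_1[2] = 2/3*4/9 + 1/3*2/3 + 0*2/9 = 14/27
d_1 = (0=2/9, 1=7/27, 2=14/27)
  d_2[0] = 2/9*2/9 + 7/27*2/9 + 14/27*5/9 = 32/81
  d_2[1] = 2/9*1/3 + 7/27*1/9 + 14/27*2/9 = 53/243
  d_2[2] = 2/9*4/9 + 7/27*2/3 + 14/27*2/9 = 94/243
d_2 = (0=32/81, 1=53/243, 2=94/243)
  d_3[0] = 32/81*2/9 + 53/243*2/9 + 94/243*5/9 = 256/729
  d_3[1] = 32/81*1/3 + 53/243*1/9 + 94/243*2/9 = 529/2187
  d_3[2] = 32/81*4/9 + 53/243*2/3 + 94/243*2/9 = 890/2187
d_3 = (0=256/729, 1=529/2187, 2=890/2187)

Answer: 256/729 529/2187 890/2187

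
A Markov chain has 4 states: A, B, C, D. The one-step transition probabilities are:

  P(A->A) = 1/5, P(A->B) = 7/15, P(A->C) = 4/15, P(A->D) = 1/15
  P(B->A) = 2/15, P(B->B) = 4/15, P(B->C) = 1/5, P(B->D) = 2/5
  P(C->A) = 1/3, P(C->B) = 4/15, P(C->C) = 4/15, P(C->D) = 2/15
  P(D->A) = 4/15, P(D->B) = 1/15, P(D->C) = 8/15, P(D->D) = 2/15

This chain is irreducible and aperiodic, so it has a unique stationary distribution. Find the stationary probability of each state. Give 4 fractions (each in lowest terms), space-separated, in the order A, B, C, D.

The stationary distribution satisfies pi = pi * P, i.e.:
  pi_A = 1/5*pi_A + 2/15*pi_B + 1/3*pi_C + 4/15*pi_D
  pi_B = 7/15*pi_A + 4/15*pi_B + 4/15*pi_C + 1/15*pi_D
  pi_C = 4/15*pi_A + 1/5*pi_B + 4/15*pi_C + 8/15*pi_D
  pi_D = 1/15*pi_A + 2/5*pi_B + 2/15*pi_C + 2/15*pi_D
with normalization: pi_A + pi_B + pi_C + pi_D = 1.

Using the first 3 balance equations plus normalization, the linear system A*pi = b is:
  [-4/5, 2/15, 1/3, 4/15] . pi = 0
  [7/15, -11/15, 4/15, 1/15] . pi = 0
  [4/15, 1/5, -11/15, 8/15] . pi = 0
  [1, 1, 1, 1] . pi = 1

Solving yields:
  pi_A = 977/4170
  pi_B = 574/2085
  pi_C = 208/695
  pi_D = 797/4170

Verification (pi * P):
  977/4170*1/5 + 574/2085*2/15 + 208/695*1/3 + 797/4170*4/15 = 977/4170 = pi_A  (ok)
  977/4170*7/15 + 574/2085*4/15 + 208/695*4/15 + 797/4170*1/15 = 574/2085 = pi_B  (ok)
  977/4170*4/15 + 574/2085*1/5 + 208/695*4/15 + 797/4170*8/15 = 208/695 = pi_C  (ok)
  977/4170*1/15 + 574/2085*2/5 + 208/695*2/15 + 797/4170*2/15 = 797/4170 = pi_D  (ok)

Answer: 977/4170 574/2085 208/695 797/4170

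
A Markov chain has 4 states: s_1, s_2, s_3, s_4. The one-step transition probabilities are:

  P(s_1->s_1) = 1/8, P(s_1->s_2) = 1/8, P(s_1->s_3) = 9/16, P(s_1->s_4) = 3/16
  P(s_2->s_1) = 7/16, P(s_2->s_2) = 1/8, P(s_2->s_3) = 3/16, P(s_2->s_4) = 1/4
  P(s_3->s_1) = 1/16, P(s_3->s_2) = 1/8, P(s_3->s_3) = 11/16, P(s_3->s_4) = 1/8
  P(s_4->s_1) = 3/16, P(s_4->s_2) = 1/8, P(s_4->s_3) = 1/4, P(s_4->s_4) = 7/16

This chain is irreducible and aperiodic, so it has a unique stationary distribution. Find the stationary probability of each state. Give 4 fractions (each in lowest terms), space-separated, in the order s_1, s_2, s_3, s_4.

Answer: 95/652 1/8 667/1304 71/326

Derivation:
The stationary distribution satisfies pi = pi * P, i.e.:
  pi_s_1 = 1/8*pi_s_1 + 7/16*pi_s_2 + 1/16*pi_s_3 + 3/16*pi_s_4
  pi_s_2 = 1/8*pi_s_1 + 1/8*pi_s_2 + 1/8*pi_s_3 + 1/8*pi_s_4
  pi_s_3 = 9/16*pi_s_1 + 3/16*pi_s_2 + 11/16*pi_s_3 + 1/4*pi_s_4
  pi_s_4 = 3/16*pi_s_1 + 1/4*pi_s_2 + 1/8*pi_s_3 + 7/16*pi_s_4
with normalization: pi_s_1 + pi_s_2 + pi_s_3 + pi_s_4 = 1.

Using the first 3 balance equations plus normalization, the linear system A*pi = b is:
  [-7/8, 7/16, 1/16, 3/16] . pi = 0
  [1/8, -7/8, 1/8, 1/8] . pi = 0
  [9/16, 3/16, -5/16, 1/4] . pi = 0
  [1, 1, 1, 1] . pi = 1

Solving yields:
  pi_s_1 = 95/652
  pi_s_2 = 1/8
  pi_s_3 = 667/1304
  pi_s_4 = 71/326

Verification (pi * P):
  95/652*1/8 + 1/8*7/16 + 667/1304*1/16 + 71/326*3/16 = 95/652 = pi_s_1  (ok)
  95/652*1/8 + 1/8*1/8 + 667/1304*1/8 + 71/326*1/8 = 1/8 = pi_s_2  (ok)
  95/652*9/16 + 1/8*3/16 + 667/1304*11/16 + 71/326*1/4 = 667/1304 = pi_s_3  (ok)
  95/652*3/16 + 1/8*1/4 + 667/1304*1/8 + 71/326*7/16 = 71/326 = pi_s_4  (ok)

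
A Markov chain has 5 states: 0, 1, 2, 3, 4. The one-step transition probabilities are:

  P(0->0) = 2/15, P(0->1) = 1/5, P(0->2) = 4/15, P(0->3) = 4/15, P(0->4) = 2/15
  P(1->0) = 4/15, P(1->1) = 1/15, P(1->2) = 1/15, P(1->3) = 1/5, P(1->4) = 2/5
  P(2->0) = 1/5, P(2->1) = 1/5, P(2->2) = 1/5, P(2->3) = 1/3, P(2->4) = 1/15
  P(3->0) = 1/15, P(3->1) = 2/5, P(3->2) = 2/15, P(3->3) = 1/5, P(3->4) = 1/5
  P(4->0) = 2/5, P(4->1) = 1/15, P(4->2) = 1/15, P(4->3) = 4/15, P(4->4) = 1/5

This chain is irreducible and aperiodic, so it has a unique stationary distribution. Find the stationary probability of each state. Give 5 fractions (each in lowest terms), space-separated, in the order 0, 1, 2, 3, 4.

The stationary distribution satisfies pi = pi * P, i.e.:
  pi_0 = 2/15*pi_0 + 4/15*pi_1 + 1/5*pi_2 + 1/15*pi_3 + 2/5*pi_4
  pi_1 = 1/5*pi_0 + 1/15*pi_1 + 1/5*pi_2 + 2/5*pi_3 + 1/15*pi_4
  pi_2 = 4/15*pi_0 + 1/15*pi_1 + 1/5*pi_2 + 2/15*pi_3 + 1/15*pi_4
  pi_3 = 4/15*pi_0 + 1/5*pi_1 + 1/3*pi_2 + 1/5*pi_3 + 4/15*pi_4
  pi_4 = 2/15*pi_0 + 2/5*pi_1 + 1/15*pi_2 + 1/5*pi_3 + 1/5*pi_4
with normalization: pi_0 + pi_1 + pi_2 + pi_3 + pi_4 = 1.

Using the first 4 balance equations plus normalization, the linear system A*pi = b is:
  [-13/15, 4/15, 1/5, 1/15, 2/5] . pi = 0
  [1/5, -14/15, 1/5, 2/5, 1/15] . pi = 0
  [4/15, 1/15, -4/5, 2/15, 1/15] . pi = 0
  [4/15, 1/5, 1/3, -4/5, 4/15] . pi = 0
  [1, 1, 1, 1, 1] . pi = 1

Solving yields:
  pi_0 = 6598/31791
  pi_1 = 4149/21194
  pi_2 = 9143/63582
  pi_3 = 15689/63582
  pi_4 = 4369/21194

Verification (pi * P):
  6598/31791*2/15 + 4149/21194*4/15 + 9143/63582*1/5 + 15689/63582*1/15 + 4369/21194*2/5 = 6598/31791 = pi_0  (ok)
  6598/31791*1/5 + 4149/21194*1/15 + 9143/63582*1/5 + 15689/63582*2/5 + 4369/21194*1/15 = 4149/21194 = pi_1  (ok)
  6598/31791*4/15 + 4149/21194*1/15 + 9143/63582*1/5 + 15689/63582*2/15 + 4369/21194*1/15 = 9143/63582 = pi_2  (ok)
  6598/31791*4/15 + 4149/21194*1/5 + 9143/63582*1/3 + 15689/63582*1/5 + 4369/21194*4/15 = 15689/63582 = pi_3  (ok)
  6598/31791*2/15 + 4149/21194*2/5 + 9143/63582*1/15 + 15689/63582*1/5 + 4369/21194*1/5 = 4369/21194 = pi_4  (ok)

Answer: 6598/31791 4149/21194 9143/63582 15689/63582 4369/21194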